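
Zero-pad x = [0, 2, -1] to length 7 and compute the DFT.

Original 3-point DFT: [1, -0.5000-2.5981i, -0.5000+2.5981i]
Zero-padded 7-point DFT provides frequency interpolation.

DFT_7([x, 0, ...]) = [1, 1.4695-0.5887i, 0.4559-2.3837i, -2.4254-1.6496i, -2.4254+1.6496i, 0.4559+2.3837i, 1.4695+0.5887i]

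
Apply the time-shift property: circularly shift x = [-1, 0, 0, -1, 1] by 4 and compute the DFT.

Time shift by 4: X_shifted[k] = ω_5^(4k) · X[k]
Shifted x = [0, 0, -1, 1, -1]

DFT(x[n-4]) = [-1, -0.3090+0.2245i, 0.8090-2.4899i, 0.8090+2.4899i, -0.3090-0.2245i]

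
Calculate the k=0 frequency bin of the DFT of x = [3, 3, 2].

X[0] = Σ(n=0 to 2) x[n] · ω_3^0 = Σ x[n]
= (3) + (3) + (2)

X[0] = 8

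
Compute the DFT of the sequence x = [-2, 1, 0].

X[k] = Σ(n=0 to 2) x[n] · ω_3^(nk)
where ω_3 = e^(-2πi/3)

Computing each X[k]:
X[0] = -1
X[1] = -2.5000-0.8660i
X[2] = -2.5000+0.8660i

X = [-1, -2.5000-0.8660i, -2.5000+0.8660i]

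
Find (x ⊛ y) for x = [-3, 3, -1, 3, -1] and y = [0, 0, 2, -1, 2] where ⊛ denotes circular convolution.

(x ⊛ y)[n] = Σ(m=0 to 4) x[m] · y[(n-m) mod 5]

Computing each output sample:
(x ⊛ y)[0] = 13
(x ⊛ y)[1] = -7
(x ⊛ y)[2] = 1
(x ⊛ y)[3] = 7
(x ⊛ y)[4] = -11

x ⊛ y = [13, -7, 1, 7, -11]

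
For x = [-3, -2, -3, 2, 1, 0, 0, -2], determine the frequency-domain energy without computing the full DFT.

Parseval: Σ|x[n]|² = (1/N)Σ|X[k]|², so Σ|X[k]|² = N·Σ|x[n]|² = 8·31.0000

Σ|X[k]|² = N·Σ|x[n]|² = 8·31.0000 = 248.0000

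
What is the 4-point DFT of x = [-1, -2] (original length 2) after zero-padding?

Original 2-point DFT: [-3, 1]
Zero-padded 4-point DFT provides frequency interpolation.

DFT_4([x, 0, ...]) = [-3, -1+2i, 1, -1-2i]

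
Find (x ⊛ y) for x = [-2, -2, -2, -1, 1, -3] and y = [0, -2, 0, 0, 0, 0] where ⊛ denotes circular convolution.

(x ⊛ y)[n] = Σ(m=0 to 5) x[m] · y[(n-m) mod 6]

Computing each output sample:
(x ⊛ y)[0] = 6
(x ⊛ y)[1] = 4
(x ⊛ y)[2] = 4
(x ⊛ y)[3] = 4
(x ⊛ y)[4] = 2
(x ⊛ y)[5] = -2

x ⊛ y = [6, 4, 4, 4, 2, -2]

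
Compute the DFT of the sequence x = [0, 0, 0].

X[k] = Σ(n=0 to 2) x[n] · ω_3^(nk)
where ω_3 = e^(-2πi/3)

Computing each X[k]:
X[0] = 0
X[1] = 0
X[2] = 0

X = [0, 0, 0]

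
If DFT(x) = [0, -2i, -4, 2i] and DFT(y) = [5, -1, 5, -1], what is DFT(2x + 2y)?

By linearity: DFT(2x + 2y) = 2·DFT(x) + 2·DFT(y)
= 2·[0, -2i, -4, 2i] + 2·[5, -1, 5, -1]

Computing element-wise:
Z[0] = 2·(0) + 2·(5) = 10
Z[1] = 2·(-2i) + 2·(-1) = -2-4i
Z[2] = 2·(-4) + 2·(5) = 2
Z[3] = 2·(2i) + 2·(-1) = -2+4i

DFT(2x + 2y) = 2·X + 2·Y = [10, -2-4i, 2, -2+4i]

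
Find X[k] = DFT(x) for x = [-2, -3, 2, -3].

X[k] = Σ(n=0 to 3) x[n] · ω_4^(nk)
where ω_4 = e^(-2πi/4)

Computing each X[k]:
X[0] = -6
X[1] = -4
X[2] = 6
X[3] = -4

X = [-6, -4, 6, -4]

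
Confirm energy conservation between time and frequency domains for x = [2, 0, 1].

Time domain:
Σ|x[n]|² = |2|² + |0|² + |1|² = 5.0000

Frequency domain:
(1/3)Σ|X[k]|² = (1/3)(|3|² + |1.5000+0.8660i|² + |1.5000-0.8660i|²) = (1/3)·15.0000 = 5.0000

Both sides agree, confirming Parseval's theorem.

Σ|x[n]|² = (1/N)Σ|X[k]|² = 5.0000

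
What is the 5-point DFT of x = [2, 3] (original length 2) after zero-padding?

Original 2-point DFT: [5, -1]
Zero-padded 5-point DFT provides frequency interpolation.

DFT_5([x, 0, ...]) = [5, 2.9271-2.8532i, -0.4271-1.7634i, -0.4271+1.7634i, 2.9271+2.8532i]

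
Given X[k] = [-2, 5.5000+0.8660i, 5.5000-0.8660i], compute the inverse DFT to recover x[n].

x[n] = (1/3) Σ(k=0 to 2) X[k] · e^(2πikn/3)

Computing each x[n]:
x[0] = 3
x[1] = -3
x[2] = -2

x = [3, -3, -2]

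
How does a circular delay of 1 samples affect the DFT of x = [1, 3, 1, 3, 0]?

Time shift by 1: X_shifted[k] = ω_5^(1k) · X[k]
Shifted x = [0, 1, 3, 1, 3]

DFT(x[n-1]) = [8, -2.0000+0.7265i, -2.0000+3.0777i, -2.0000-3.0777i, -2.0000-0.7265i]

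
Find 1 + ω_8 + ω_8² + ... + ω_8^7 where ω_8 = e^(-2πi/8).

Sum of all nth roots of unity equals 0 for n > 1 (geometric series with r ≠ 1).

0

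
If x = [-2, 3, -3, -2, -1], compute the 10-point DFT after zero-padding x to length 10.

Original 5-point DFT: [-5, 2.6631-3.2164i, -5.1631-3.3022i, -5.1631+3.3022i, 2.6631+3.2164i]
Zero-padded 10-point DFT provides frequency interpolation.

DFT_10([x, 0, ...]) = [-5, 0.9271+3.5797i, 2.6631-3.2164i, -2.4271-4.8410i, -5.1631-3.3022i, -7, -5.1631+3.3022i, -2.4271+4.8410i, 2.6631+3.2164i, 0.9271-3.5797i]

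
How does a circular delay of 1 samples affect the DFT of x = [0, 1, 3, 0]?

Time shift by 1: X_shifted[k] = ω_4^(1k) · X[k]
Shifted x = [0, 0, 1, 3]

DFT(x[n-1]) = [4, -1+3i, -2, -1-3i]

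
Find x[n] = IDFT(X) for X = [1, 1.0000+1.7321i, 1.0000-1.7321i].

x[n] = (1/3) Σ(k=0 to 2) X[k] · e^(2πikn/3)

Computing each x[n]:
x[0] = 1
x[1] = -1
x[2] = 1

x = [1, -1, 1]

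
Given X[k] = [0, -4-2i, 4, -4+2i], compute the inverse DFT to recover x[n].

x[n] = (1/4) Σ(k=0 to 3) X[k] · e^(2πikn/4)

Computing each x[n]:
x[0] = -1
x[1] = 0
x[2] = 3
x[3] = -2

x = [-1, 0, 3, -2]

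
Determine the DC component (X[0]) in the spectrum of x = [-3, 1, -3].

X[0] = Σ(n=0 to 2) x[n] · ω_3^0 = Σ x[n]
= (-3) + (1) + (-3)

X[0] = -5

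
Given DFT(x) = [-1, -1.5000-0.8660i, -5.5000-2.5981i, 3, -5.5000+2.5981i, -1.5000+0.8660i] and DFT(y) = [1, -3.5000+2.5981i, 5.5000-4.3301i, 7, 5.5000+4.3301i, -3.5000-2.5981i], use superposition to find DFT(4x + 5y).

By linearity: DFT(4x + 5y) = 4·DFT(x) + 5·DFT(y)
= 4·[-1, -1.5000-0.8660i, -5.5000-2.5981i, 3, -5.5000+2.5981i, -1.5000+0.8660i] + 5·[1, -3.5000+2.5981i, 5.5000-4.3301i, 7, 5.5000+4.3301i, -3.5000-2.5981i]

Computing element-wise:
Z[0] = 4·(-1) + 5·(1) = 1
Z[1] = 4·(-1.5000-0.8660i) + 5·(-3.5000+2.5981i) = -23.5000+9.5265i
Z[2] = 4·(-5.5000-2.5981i) + 5·(5.5000-4.3301i) = 5.5000-32.0429i
Z[3] = 4·(3) + 5·(7) = 47
Z[4] = 4·(-5.5000+2.5981i) + 5·(5.5000+4.3301i) = 5.5000+32.0429i
Z[5] = 4·(-1.5000+0.8660i) + 5·(-3.5000-2.5981i) = -23.5000-9.5265i

DFT(4x + 5y) = 4·X + 5·Y = [1, -23.5000+9.5265i, 5.5000-32.0429i, 47, 5.5000+32.0429i, -23.5000-9.5265i]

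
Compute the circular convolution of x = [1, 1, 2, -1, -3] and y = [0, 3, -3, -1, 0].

(x ⊛ y)[n] = Σ(m=0 to 4) x[m] · y[(n-m) mod 5]

Computing each output sample:
(x ⊛ y)[0] = -8
(x ⊛ y)[1] = 13
(x ⊛ y)[2] = 3
(x ⊛ y)[3] = 2
(x ⊛ y)[4] = -10

x ⊛ y = [-8, 13, 3, 2, -10]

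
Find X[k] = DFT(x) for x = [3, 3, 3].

X[k] = Σ(n=0 to 2) x[n] · ω_3^(nk)
where ω_3 = e^(-2πi/3)

Computing each X[k]:
X[0] = 9
X[1] = 0
X[2] = 0

X = [9, 0, 0]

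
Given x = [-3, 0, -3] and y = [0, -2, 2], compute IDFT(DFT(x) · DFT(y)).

(x ⊛ y)[n] = Σ(m=0 to 2) x[m] · y[(n-m) mod 3]

Computing each output sample:
(x ⊛ y)[0] = 6
(x ⊛ y)[1] = 0
(x ⊛ y)[2] = -6

x ⊛ y = [6, 0, -6]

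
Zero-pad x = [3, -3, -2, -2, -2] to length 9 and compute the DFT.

Original 5-point DFT: [-6, 4.6910+0.9511i, 5.8090+0.5878i, 5.8090-0.5878i, 4.6910-0.9511i]
Zero-padded 9-point DFT provides frequency interpolation.

DFT_9([x, 0, ...]) = [-6, 3.2340+6.3141i, 3.8264+0.6208i, 4.5000+2.5981i, 4.9397-0.4971i, 4.9397+0.4971i, 4.5000-2.5981i, 3.8264-0.6208i, 3.2340-6.3141i]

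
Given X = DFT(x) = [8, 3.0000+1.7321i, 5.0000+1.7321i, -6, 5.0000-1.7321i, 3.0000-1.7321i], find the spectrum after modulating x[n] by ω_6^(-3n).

Modulation property: DFT(ω_6^(-3n)·x[n]) = X[(k-3) mod 6], so circularly shift X by 3 positions.

X[k-3] = [-6, 5.0000-1.7321i, 3.0000-1.7321i, 8, 3.0000+1.7321i, 5.0000+1.7321i]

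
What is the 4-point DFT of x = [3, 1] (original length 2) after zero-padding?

Original 2-point DFT: [4, 2]
Zero-padded 4-point DFT provides frequency interpolation.

DFT_4([x, 0, ...]) = [4, 3-1i, 2, 3+1i]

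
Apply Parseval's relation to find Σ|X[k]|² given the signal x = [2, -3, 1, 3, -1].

Parseval: Σ|x[n]|² = (1/N)Σ|X[k]|², so Σ|X[k]|² = N·Σ|x[n]|² = 5·24.0000

Σ|X[k]|² = N·Σ|x[n]|² = 5·24.0000 = 120.0000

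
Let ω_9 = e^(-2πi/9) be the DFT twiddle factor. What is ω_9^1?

ω_9^1 = e^(-2πi·1/9)
= cos(-2π·1/9) + i·sin(-2π·1/9)
= cos(-2π/9) + i·sin(-2π/9)

ω_9^1 = cos(-2π/9) + i·sin(-2π/9) = 0.7660-0.6428i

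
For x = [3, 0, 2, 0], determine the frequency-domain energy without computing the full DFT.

Parseval: Σ|x[n]|² = (1/N)Σ|X[k]|², so Σ|X[k]|² = N·Σ|x[n]|² = 4·13.0000

Σ|X[k]|² = N·Σ|x[n]|² = 4·13.0000 = 52.0000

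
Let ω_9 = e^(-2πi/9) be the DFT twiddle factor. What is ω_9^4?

ω_9^4 = e^(-2πi·4/9)
= cos(-2π·4/9) + i·sin(-2π·4/9)
= cos(-8π/9) + i·sin(-8π/9)

ω_9^4 = cos(-8π/9) + i·sin(-8π/9) = -0.9397-0.3420i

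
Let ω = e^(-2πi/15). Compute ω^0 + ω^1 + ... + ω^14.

Sum of all nth roots of unity equals 0 for n > 1 (geometric series with r ≠ 1).

0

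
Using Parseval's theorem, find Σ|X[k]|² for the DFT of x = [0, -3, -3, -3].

Parseval: Σ|x[n]|² = (1/N)Σ|X[k]|², so Σ|X[k]|² = N·Σ|x[n]|² = 4·27.0000

Σ|X[k]|² = N·Σ|x[n]|² = 4·27.0000 = 108.0000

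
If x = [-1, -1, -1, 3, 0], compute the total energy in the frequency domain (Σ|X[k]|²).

Parseval: Σ|x[n]|² = (1/N)Σ|X[k]|², so Σ|X[k]|² = N·Σ|x[n]|² = 5·12.0000

Σ|X[k]|² = N·Σ|x[n]|² = 5·12.0000 = 60.0000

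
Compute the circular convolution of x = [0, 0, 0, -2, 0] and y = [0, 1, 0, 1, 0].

(x ⊛ y)[n] = Σ(m=0 to 4) x[m] · y[(n-m) mod 5]

Computing each output sample:
(x ⊛ y)[0] = 0
(x ⊛ y)[1] = -2
(x ⊛ y)[2] = 0
(x ⊛ y)[3] = 0
(x ⊛ y)[4] = -2

x ⊛ y = [0, -2, 0, 0, -2]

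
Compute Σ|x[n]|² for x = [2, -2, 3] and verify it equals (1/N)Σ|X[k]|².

Time domain:
Σ|x[n]|² = |2|² + |-2|² + |3|² = 17.0000

Frequency domain:
(1/3)Σ|X[k]|² = (1/3)(|3|² + |1.5000+4.3301i|² + |1.5000-4.3301i|²) = (1/3)·51.0000 = 17.0000

Both sides agree, confirming Parseval's theorem.

Σ|x[n]|² = (1/N)Σ|X[k]|² = 17.0000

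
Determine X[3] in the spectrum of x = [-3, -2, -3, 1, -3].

X[3] = Σ(n=0 to 4) x[n] · ω_5^(3n) where ω_5 = e^(-2πi/5)
= (-3)·ω_5^0 + (-2)·ω_5^3 + (-3)·ω_5^6 + (1)·ω_5^9 + (-3)·ω_5^12

X[3] = 0.4271+4.3920i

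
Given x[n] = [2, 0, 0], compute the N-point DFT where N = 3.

X[k] = Σ(n=0 to 2) x[n] · ω_3^(nk)
where ω_3 = e^(-2πi/3)

Computing each X[k]:
X[0] = 2
X[1] = 2
X[2] = 2

X = [2, 2, 2]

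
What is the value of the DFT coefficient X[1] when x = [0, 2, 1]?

X[1] = Σ(n=0 to 2) x[n] · ω_3^(1n) where ω_3 = e^(-2πi/3)
= (0)·ω_3^0 + (2)·ω_3^1 + (1)·ω_3^2

X[1] = -1.5000-0.8660i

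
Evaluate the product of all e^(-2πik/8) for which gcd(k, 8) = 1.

The primitive 8th roots of unity are ω_8^k for k coprime to 8: k ∈ {1, 3, 5, 7}
Their product equals the constant term of the cyclotomic polynomial Φ_8(x) up to sign.
For n ≥ 3, the product of all primitive nth roots of unity is 1. (For n=1 it is 1; for n=2 it is -1.)

1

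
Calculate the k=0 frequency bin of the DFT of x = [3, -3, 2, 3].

X[0] = Σ(n=0 to 3) x[n] · ω_4^0 = Σ x[n]
= (3) + (-3) + (2) + (3)

X[0] = 5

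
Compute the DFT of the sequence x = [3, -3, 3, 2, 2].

X[k] = Σ(n=0 to 4) x[n] · ω_5^(nk)
where ω_5 = e^(-2πi/5)

Computing each X[k]:
X[0] = 7
X[1] = -1.3541+4.1675i
X[2] = 5.3541+3.8900i
X[3] = 5.3541-3.8900i
X[4] = -1.3541-4.1675i

X = [7, -1.3541+4.1675i, 5.3541+3.8900i, 5.3541-3.8900i, -1.3541-4.1675i]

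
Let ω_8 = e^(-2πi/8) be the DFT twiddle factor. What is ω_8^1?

ω_8^1 = e^(-2πi·1/8)
= cos(-2π·1/8) + i·sin(-2π·1/8)
= cos(-2π/8) + i·sin(-2π/8)

ω_8^1 = cos(-2π/8) + i·sin(-2π/8) = 0.7071-0.7071i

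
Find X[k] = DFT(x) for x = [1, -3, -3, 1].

X[k] = Σ(n=0 to 3) x[n] · ω_4^(nk)
where ω_4 = e^(-2πi/4)

Computing each X[k]:
X[0] = -4
X[1] = 4+4i
X[2] = 0
X[3] = 4-4i

X = [-4, 4+4i, 0, 4-4i]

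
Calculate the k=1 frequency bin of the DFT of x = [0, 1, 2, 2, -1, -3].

X[1] = Σ(n=0 to 5) x[n] · ω_6^(1n) where ω_6 = e^(-2πi/6)
= (0)·ω_6^0 + (1)·ω_6^1 + (2)·ω_6^2 + (2)·ω_6^3 + (-1)·ω_6^4 + (-3)·ω_6^5

X[1] = -3.5000-6.0622i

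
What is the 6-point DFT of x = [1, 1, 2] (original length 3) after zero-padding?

Original 3-point DFT: [4, -0.5000+0.8660i, -0.5000-0.8660i]
Zero-padded 6-point DFT provides frequency interpolation.

DFT_6([x, 0, ...]) = [4, 0.5000-2.5981i, -0.5000+0.8660i, 2, -0.5000-0.8660i, 0.5000+2.5981i]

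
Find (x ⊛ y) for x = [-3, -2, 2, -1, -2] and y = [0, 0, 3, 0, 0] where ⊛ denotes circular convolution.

(x ⊛ y)[n] = Σ(m=0 to 4) x[m] · y[(n-m) mod 5]

Computing each output sample:
(x ⊛ y)[0] = -3
(x ⊛ y)[1] = -6
(x ⊛ y)[2] = -9
(x ⊛ y)[3] = -6
(x ⊛ y)[4] = 6

x ⊛ y = [-3, -6, -9, -6, 6]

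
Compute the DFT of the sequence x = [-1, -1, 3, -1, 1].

X[k] = Σ(n=0 to 4) x[n] · ω_5^(nk)
where ω_5 = e^(-2πi/5)

Computing each X[k]:
X[0] = 1
X[1] = -2.6180-0.4490i
X[2] = -0.3820+4.9798i
X[3] = -0.3820-4.9798i
X[4] = -2.6180+0.4490i

X = [1, -2.6180-0.4490i, -0.3820+4.9798i, -0.3820-4.9798i, -2.6180+0.4490i]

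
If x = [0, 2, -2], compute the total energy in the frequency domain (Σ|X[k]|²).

Parseval: Σ|x[n]|² = (1/N)Σ|X[k]|², so Σ|X[k]|² = N·Σ|x[n]|² = 3·8.0000

Σ|X[k]|² = N·Σ|x[n]|² = 3·8.0000 = 24.0000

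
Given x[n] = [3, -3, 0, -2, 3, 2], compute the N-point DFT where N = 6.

X[k] = Σ(n=0 to 5) x[n] · ω_6^(nk)
where ω_6 = e^(-2πi/6)

Computing each X[k]:
X[0] = 3
X[1] = 3.0000+6.9282i
X[2] = 1.7321i
X[3] = 9
X[4] = -1.7321i
X[5] = 3.0000-6.9282i

X = [3, 3.0000+6.9282i, 1.7321i, 9, -1.7321i, 3.0000-6.9282i]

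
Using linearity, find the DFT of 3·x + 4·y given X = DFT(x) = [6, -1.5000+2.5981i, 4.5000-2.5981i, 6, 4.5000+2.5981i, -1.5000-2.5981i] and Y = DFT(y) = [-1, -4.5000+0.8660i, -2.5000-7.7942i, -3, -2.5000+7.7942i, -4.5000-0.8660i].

By linearity: DFT(3x + 4y) = 3·DFT(x) + 4·DFT(y)
= 3·[6, -1.5000+2.5981i, 4.5000-2.5981i, 6, 4.5000+2.5981i, -1.5000-2.5981i] + 4·[-1, -4.5000+0.8660i, -2.5000-7.7942i, -3, -2.5000+7.7942i, -4.5000-0.8660i]

Computing element-wise:
Z[0] = 3·(6) + 4·(-1) = 14
Z[1] = 3·(-1.5000+2.5981i) + 4·(-4.5000+0.8660i) = -22.5000+11.2583i
Z[2] = 3·(4.5000-2.5981i) + 4·(-2.5000-7.7942i) = 3.5000-38.9711i
Z[3] = 3·(6) + 4·(-3) = 6
Z[4] = 3·(4.5000+2.5981i) + 4·(-2.5000+7.7942i) = 3.5000+38.9711i
Z[5] = 3·(-1.5000-2.5981i) + 4·(-4.5000-0.8660i) = -22.5000-11.2583i

DFT(3x + 4y) = 3·X + 4·Y = [14, -22.5000+11.2583i, 3.5000-38.9711i, 6, 3.5000+38.9711i, -22.5000-11.2583i]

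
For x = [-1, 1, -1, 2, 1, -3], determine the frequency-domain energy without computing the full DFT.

Parseval: Σ|x[n]|² = (1/N)Σ|X[k]|², so Σ|X[k]|² = N·Σ|x[n]|² = 6·17.0000

Σ|X[k]|² = N·Σ|x[n]|² = 6·17.0000 = 102.0000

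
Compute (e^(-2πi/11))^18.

Since ω_11^11 = 1, powers reduce modulo 11.
18 mod 11 = 7
So ω_11^18 = ω_11^7 = e^(-2πi·7/11)

ω_11^18 = ω_11^7 = -0.6549+0.7557i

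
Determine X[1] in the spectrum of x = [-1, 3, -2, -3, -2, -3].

X[1] = Σ(n=0 to 5) x[n] · ω_6^(1n) where ω_6 = e^(-2πi/6)
= (-1)·ω_6^0 + (3)·ω_6^1 + (-2)·ω_6^2 + (-3)·ω_6^3 + (-2)·ω_6^4 + (-3)·ω_6^5

X[1] = 4.0000-5.1962i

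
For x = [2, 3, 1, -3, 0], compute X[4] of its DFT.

X[4] = Σ(n=0 to 4) x[n] · ω_5^(4n) where ω_5 = e^(-2πi/5)
= (2)·ω_5^0 + (3)·ω_5^4 + (1)·ω_5^8 + (-3)·ω_5^12 + (0)·ω_5^16

X[4] = 4.5451+5.2043i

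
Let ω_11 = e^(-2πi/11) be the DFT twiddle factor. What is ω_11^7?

ω_11^7 = e^(-2πi·7/11)
= cos(-2π·7/11) + i·sin(-2π·7/11)
= cos(-14π/11) + i·sin(-14π/11)

ω_11^7 = cos(-14π/11) + i·sin(-14π/11) = -0.6549+0.7557i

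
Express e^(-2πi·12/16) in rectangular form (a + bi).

ω_16^12 = e^(-2πi·12/16)
= cos(-2π·12/16) + i·sin(-2π·12/16)
= cos(-24π/16) + i·sin(-24π/16)

ω_16^12 = cos(-24π/16) + i·sin(-24π/16) = 1i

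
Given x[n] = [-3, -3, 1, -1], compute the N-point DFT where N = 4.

X[k] = Σ(n=0 to 3) x[n] · ω_4^(nk)
where ω_4 = e^(-2πi/4)

Computing each X[k]:
X[0] = -6
X[1] = -4+2i
X[2] = 2
X[3] = -4-2i

X = [-6, -4+2i, 2, -4-2i]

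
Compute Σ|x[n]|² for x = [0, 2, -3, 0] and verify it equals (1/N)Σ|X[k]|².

Time domain:
Σ|x[n]|² = |0|² + |2|² + |-3|² + |0|² = 13.0000

Frequency domain:
(1/4)Σ|X[k]|² = (1/4)(|-1|² + |3-2i|² + |-5|² + |3+2i|²) = (1/4)·52.0000 = 13.0000

Both sides agree, confirming Parseval's theorem.

Σ|x[n]|² = (1/N)Σ|X[k]|² = 13.0000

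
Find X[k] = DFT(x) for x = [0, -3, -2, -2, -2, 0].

X[k] = Σ(n=0 to 5) x[n] · ω_6^(nk)
where ω_6 = e^(-2πi/6)

Computing each X[k]:
X[0] = -9
X[1] = 2.5000+2.5981i
X[2] = 1.5000+2.5981i
X[3] = 1
X[4] = 1.5000-2.5981i
X[5] = 2.5000-2.5981i

X = [-9, 2.5000+2.5981i, 1.5000+2.5981i, 1, 1.5000-2.5981i, 2.5000-2.5981i]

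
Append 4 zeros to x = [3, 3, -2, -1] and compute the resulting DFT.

Original 4-point DFT: [3, 5-4i, -1, 5+4i]
Zero-padded 8-point DFT provides frequency interpolation.

DFT_8([x, 0, ...]) = [3, 5.8284+0.5858i, 5-4i, 0.1716-3.4142i, -1, 0.1716+3.4142i, 5+4i, 5.8284-0.5858i]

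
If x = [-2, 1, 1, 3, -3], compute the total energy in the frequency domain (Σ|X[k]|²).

Parseval: Σ|x[n]|² = (1/N)Σ|X[k]|², so Σ|X[k]|² = N·Σ|x[n]|² = 5·24.0000

Σ|X[k]|² = N·Σ|x[n]|² = 5·24.0000 = 120.0000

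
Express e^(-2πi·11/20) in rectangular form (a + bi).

ω_20^11 = e^(-2πi·11/20)
= cos(-2π·11/20) + i·sin(-2π·11/20)
= cos(-22π/20) + i·sin(-22π/20)

ω_20^11 = cos(-22π/20) + i·sin(-22π/20) = -0.9511+0.3090i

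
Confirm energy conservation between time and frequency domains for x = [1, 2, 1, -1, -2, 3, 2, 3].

Time domain:
Σ|x[n]|² = |1|² + |2|² + |1|² + |-1|² + |-2|² + |3|² + |2|² + |3|² = 33.0000

Frequency domain:
(1/8)Σ|X[k]|² = (1/8)(|9|² + |5.1213+4.5355i|² + |-4-3i|² + |0.8787+2.5355i|² + |-5|² + |0.8787-2.5355i|² + |-4+3i|² + |5.1213-4.5355i|²) = (1/8)·264.0000 = 33.0000

Both sides agree, confirming Parseval's theorem.

Σ|x[n]|² = (1/N)Σ|X[k]|² = 33.0000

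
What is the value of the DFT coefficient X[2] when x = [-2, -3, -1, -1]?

X[2] = Σ(n=0 to 3) x[n] · ω_4^(2n) where ω_4 = e^(-2πi/4)
= (-2)·ω_4^0 + (-3)·ω_4^2 + (-1)·ω_4^4 + (-1)·ω_4^6

X[2] = 1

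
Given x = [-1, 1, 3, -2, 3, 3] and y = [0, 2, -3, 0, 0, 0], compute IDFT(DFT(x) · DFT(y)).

(x ⊛ y)[n] = Σ(m=0 to 5) x[m] · y[(n-m) mod 6]

Computing each output sample:
(x ⊛ y)[0] = -3
(x ⊛ y)[1] = -11
(x ⊛ y)[2] = 5
(x ⊛ y)[3] = 3
(x ⊛ y)[4] = -13
(x ⊛ y)[5] = 12

x ⊛ y = [-3, -11, 5, 3, -13, 12]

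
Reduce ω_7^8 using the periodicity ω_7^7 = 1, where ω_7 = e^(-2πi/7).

Since ω_7^7 = 1, powers reduce modulo 7.
8 mod 7 = 1
So ω_7^8 = ω_7^1 = e^(-2πi·1/7)

ω_7^8 = ω_7^1 = 0.6235-0.7818i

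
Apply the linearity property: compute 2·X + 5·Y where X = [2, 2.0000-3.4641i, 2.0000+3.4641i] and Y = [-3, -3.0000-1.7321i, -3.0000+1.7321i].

By linearity: DFT(2x + 5y) = 2·DFT(x) + 5·DFT(y)
= 2·[2, 2.0000-3.4641i, 2.0000+3.4641i] + 5·[-3, -3.0000-1.7321i, -3.0000+1.7321i]

Computing element-wise:
Z[0] = 2·(2) + 5·(-3) = -11
Z[1] = 2·(2.0000-3.4641i) + 5·(-3.0000-1.7321i) = -11.0000-15.5887i
Z[2] = 2·(2.0000+3.4641i) + 5·(-3.0000+1.7321i) = -11.0000+15.5887i

DFT(2x + 5y) = 2·X + 5·Y = [-11, -11.0000-15.5887i, -11.0000+15.5887i]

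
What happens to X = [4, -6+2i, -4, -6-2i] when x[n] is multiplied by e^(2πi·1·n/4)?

Modulation property: DFT(ω_4^(-1n)·x[n]) = X[(k-1) mod 4], so circularly shift X by 1 positions.

X[k-1] = [-6-2i, 4, -6+2i, -4]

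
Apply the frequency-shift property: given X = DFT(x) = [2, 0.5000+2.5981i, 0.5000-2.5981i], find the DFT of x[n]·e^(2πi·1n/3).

Modulation property: DFT(ω_3^(-1n)·x[n]) = X[(k-1) mod 3], so circularly shift X by 1 positions.

X[k-1] = [0.5000-2.5981i, 2, 0.5000+2.5981i]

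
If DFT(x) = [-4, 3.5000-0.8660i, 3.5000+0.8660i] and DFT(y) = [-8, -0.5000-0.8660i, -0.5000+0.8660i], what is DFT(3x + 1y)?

By linearity: DFT(3x + 1y) = 3·DFT(x) + 1·DFT(y)
= 3·[-4, 3.5000-0.8660i, 3.5000+0.8660i] + 1·[-8, -0.5000-0.8660i, -0.5000+0.8660i]

Computing element-wise:
Z[0] = 3·(-4) + 1·(-8) = -20
Z[1] = 3·(3.5000-0.8660i) + 1·(-0.5000-0.8660i) = 10.0000-3.4640i
Z[2] = 3·(3.5000+0.8660i) + 1·(-0.5000+0.8660i) = 10.0000+3.4640i

DFT(3x + 1y) = 3·X + 1·Y = [-20, 10.0000-3.4640i, 10.0000+3.4640i]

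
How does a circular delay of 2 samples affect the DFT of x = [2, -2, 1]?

Time shift by 2: X_shifted[k] = ω_3^(2k) · X[k]
Shifted x = [-2, 1, 2]

DFT(x[n-2]) = [1, -3.5000+0.8660i, -3.5000-0.8660i]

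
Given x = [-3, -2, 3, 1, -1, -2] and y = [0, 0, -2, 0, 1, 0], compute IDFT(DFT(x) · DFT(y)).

(x ⊛ y)[n] = Σ(m=0 to 5) x[m] · y[(n-m) mod 6]

Computing each output sample:
(x ⊛ y)[0] = 5
(x ⊛ y)[1] = 5
(x ⊛ y)[2] = 5
(x ⊛ y)[3] = 2
(x ⊛ y)[4] = -9
(x ⊛ y)[5] = -4

x ⊛ y = [5, 5, 5, 2, -9, -4]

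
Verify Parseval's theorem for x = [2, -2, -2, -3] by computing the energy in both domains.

Time domain:
Σ|x[n]|² = |2|² + |-2|² + |-2|² + |-3|² = 21.0000

Frequency domain:
(1/4)Σ|X[k]|² = (1/4)(|-5|² + |4-1i|² + |5|² + |4+1i|²) = (1/4)·84.0000 = 21.0000

Both sides agree, confirming Parseval's theorem.

Σ|x[n]|² = (1/N)Σ|X[k]|² = 21.0000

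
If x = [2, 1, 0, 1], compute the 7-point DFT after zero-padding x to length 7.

Original 4-point DFT: [4, 2, 0, 2]
Zero-padded 7-point DFT provides frequency interpolation.

DFT_7([x, 0, ...]) = [4, 1.7225-1.2157i, 2.4010-0.1931i, 0.8765-1.4088i, 0.8765+1.4088i, 2.4010+0.1931i, 1.7225+1.2157i]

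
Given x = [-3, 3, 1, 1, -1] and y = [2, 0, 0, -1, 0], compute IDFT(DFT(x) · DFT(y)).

(x ⊛ y)[n] = Σ(m=0 to 4) x[m] · y[(n-m) mod 5]

Computing each output sample:
(x ⊛ y)[0] = -7
(x ⊛ y)[1] = 5
(x ⊛ y)[2] = 3
(x ⊛ y)[3] = 5
(x ⊛ y)[4] = -5

x ⊛ y = [-7, 5, 3, 5, -5]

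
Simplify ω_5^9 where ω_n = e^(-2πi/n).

Since ω_5^5 = 1, powers reduce modulo 5.
9 mod 5 = 4
So ω_5^9 = ω_5^4 = e^(-2πi·4/5)

ω_5^9 = ω_5^4 = 0.3090+0.9511i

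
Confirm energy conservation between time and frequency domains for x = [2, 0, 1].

Time domain:
Σ|x[n]|² = |2|² + |0|² + |1|² = 5.0000

Frequency domain:
(1/3)Σ|X[k]|² = (1/3)(|3|² + |1.5000+0.8660i|² + |1.5000-0.8660i|²) = (1/3)·15.0000 = 5.0000

Both sides agree, confirming Parseval's theorem.

Σ|x[n]|² = (1/N)Σ|X[k]|² = 5.0000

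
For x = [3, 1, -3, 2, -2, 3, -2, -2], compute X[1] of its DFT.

X[1] = Σ(n=0 to 7) x[n] · ω_8^(1n) where ω_8 = e^(-2πi/8)
= (3)·ω_8^0 + (1)·ω_8^1 + (-3)·ω_8^2 + (2)·ω_8^3 + (-2)·ω_8^4 + (3)·ω_8^5 + (-2)·ω_8^6 + (-2)·ω_8^7

X[1] = 0.7574-0.4142i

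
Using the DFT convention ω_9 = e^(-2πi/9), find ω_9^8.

ω_9^8 = e^(-2πi·8/9)
= cos(-2π·8/9) + i·sin(-2π·8/9)
= cos(-16π/9) + i·sin(-16π/9)

ω_9^8 = cos(-16π/9) + i·sin(-16π/9) = 0.7660+0.6428i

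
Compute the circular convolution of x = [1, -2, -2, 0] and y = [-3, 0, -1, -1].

(x ⊛ y)[n] = Σ(m=0 to 3) x[m] · y[(n-m) mod 4]

Computing each output sample:
(x ⊛ y)[0] = 1
(x ⊛ y)[1] = 8
(x ⊛ y)[2] = 5
(x ⊛ y)[3] = 1

x ⊛ y = [1, 8, 5, 1]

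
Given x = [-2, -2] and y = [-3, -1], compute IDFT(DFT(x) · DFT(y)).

(x ⊛ y)[n] = Σ(m=0 to 1) x[m] · y[(n-m) mod 2]

Computing each output sample:
(x ⊛ y)[0] = 8
(x ⊛ y)[1] = 8

x ⊛ y = [8, 8]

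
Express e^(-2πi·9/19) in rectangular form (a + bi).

ω_19^9 = e^(-2πi·9/19)
= cos(-2π·9/19) + i·sin(-2π·9/19)
= cos(-18π/19) + i·sin(-18π/19)

ω_19^9 = cos(-18π/19) + i·sin(-18π/19) = -0.9864-0.1646i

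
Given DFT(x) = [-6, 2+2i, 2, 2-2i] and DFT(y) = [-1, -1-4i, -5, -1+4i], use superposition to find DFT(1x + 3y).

By linearity: DFT(1x + 3y) = 1·DFT(x) + 3·DFT(y)
= 1·[-6, 2+2i, 2, 2-2i] + 3·[-1, -1-4i, -5, -1+4i]

Computing element-wise:
Z[0] = 1·(-6) + 3·(-1) = -9
Z[1] = 1·(2+2i) + 3·(-1-4i) = -1-10i
Z[2] = 1·(2) + 3·(-5) = -13
Z[3] = 1·(2-2i) + 3·(-1+4i) = -1+10i

DFT(1x + 3y) = 1·X + 3·Y = [-9, -1-10i, -13, -1+10i]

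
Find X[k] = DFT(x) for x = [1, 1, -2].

X[k] = Σ(n=0 to 2) x[n] · ω_3^(nk)
where ω_3 = e^(-2πi/3)

Computing each X[k]:
X[0] = 0
X[1] = 1.5000-2.5981i
X[2] = 1.5000+2.5981i

X = [0, 1.5000-2.5981i, 1.5000+2.5981i]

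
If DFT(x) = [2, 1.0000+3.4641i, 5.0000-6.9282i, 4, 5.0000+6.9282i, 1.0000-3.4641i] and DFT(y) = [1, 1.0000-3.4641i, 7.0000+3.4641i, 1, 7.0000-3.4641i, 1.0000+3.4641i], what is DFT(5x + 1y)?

By linearity: DFT(5x + 1y) = 5·DFT(x) + 1·DFT(y)
= 5·[2, 1.0000+3.4641i, 5.0000-6.9282i, 4, 5.0000+6.9282i, 1.0000-3.4641i] + 1·[1, 1.0000-3.4641i, 7.0000+3.4641i, 1, 7.0000-3.4641i, 1.0000+3.4641i]

Computing element-wise:
Z[0] = 5·(2) + 1·(1) = 11
Z[1] = 5·(1.0000+3.4641i) + 1·(1.0000-3.4641i) = 6.0000+13.8564i
Z[2] = 5·(5.0000-6.9282i) + 1·(7.0000+3.4641i) = 32.0000-31.1769i
Z[3] = 5·(4) + 1·(1) = 21
Z[4] = 5·(5.0000+6.9282i) + 1·(7.0000-3.4641i) = 32.0000+31.1769i
Z[5] = 5·(1.0000-3.4641i) + 1·(1.0000+3.4641i) = 6.0000-13.8564i

DFT(5x + 1y) = 5·X + 1·Y = [11, 6.0000+13.8564i, 32.0000-31.1769i, 21, 32.0000+31.1769i, 6.0000-13.8564i]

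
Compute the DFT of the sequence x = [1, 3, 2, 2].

X[k] = Σ(n=0 to 3) x[n] · ω_4^(nk)
where ω_4 = e^(-2πi/4)

Computing each X[k]:
X[0] = 8
X[1] = -1-1i
X[2] = -2
X[3] = -1+1i

X = [8, -1-1i, -2, -1+1i]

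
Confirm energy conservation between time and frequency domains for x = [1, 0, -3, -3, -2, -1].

Time domain:
Σ|x[n]|² = |1|² + |0|² + |-3|² + |-3|² + |-2|² + |-1|² = 24.0000

Frequency domain:
(1/6)Σ|X[k]|² = (1/6)(|-8|² + |6|² + |1.0000-1.7321i|² + |0|² + |1.0000+1.7321i|² + |6|²) = (1/6)·144.0000 = 24.0000

Both sides agree, confirming Parseval's theorem.

Σ|x[n]|² = (1/N)Σ|X[k]|² = 24.0000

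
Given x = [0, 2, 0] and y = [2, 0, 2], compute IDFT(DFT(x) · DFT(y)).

(x ⊛ y)[n] = Σ(m=0 to 2) x[m] · y[(n-m) mod 3]

Computing each output sample:
(x ⊛ y)[0] = 4
(x ⊛ y)[1] = 4
(x ⊛ y)[2] = 0

x ⊛ y = [4, 4, 0]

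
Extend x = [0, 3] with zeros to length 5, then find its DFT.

Original 2-point DFT: [3, -3]
Zero-padded 5-point DFT provides frequency interpolation.

DFT_5([x, 0, ...]) = [3, 0.9271-2.8532i, -2.4271-1.7634i, -2.4271+1.7634i, 0.9271+2.8532i]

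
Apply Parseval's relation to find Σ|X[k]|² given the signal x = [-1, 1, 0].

Parseval: Σ|x[n]|² = (1/N)Σ|X[k]|², so Σ|X[k]|² = N·Σ|x[n]|² = 3·2.0000

Σ|X[k]|² = N·Σ|x[n]|² = 3·2.0000 = 6.0000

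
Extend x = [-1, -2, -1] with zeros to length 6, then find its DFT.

Original 3-point DFT: [-4, 0.5000+0.8660i, 0.5000-0.8660i]
Zero-padded 6-point DFT provides frequency interpolation.

DFT_6([x, 0, ...]) = [-4, -1.5000+2.5981i, 0.5000+0.8660i, 0, 0.5000-0.8660i, -1.5000-2.5981i]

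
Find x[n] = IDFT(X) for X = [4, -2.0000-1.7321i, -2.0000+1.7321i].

x[n] = (1/3) Σ(k=0 to 2) X[k] · e^(2πikn/3)

Computing each x[n]:
x[0] = 0
x[1] = 3
x[2] = 1

x = [0, 3, 1]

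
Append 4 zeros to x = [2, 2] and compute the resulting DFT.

Original 2-point DFT: [4, 0]
Zero-padded 6-point DFT provides frequency interpolation.

DFT_6([x, 0, ...]) = [4, 3.0000-1.7321i, 1.0000-1.7321i, 0, 1.0000+1.7321i, 3.0000+1.7321i]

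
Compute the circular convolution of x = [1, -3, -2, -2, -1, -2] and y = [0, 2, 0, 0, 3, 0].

(x ⊛ y)[n] = Σ(m=0 to 5) x[m] · y[(n-m) mod 6]

Computing each output sample:
(x ⊛ y)[0] = -10
(x ⊛ y)[1] = -4
(x ⊛ y)[2] = -9
(x ⊛ y)[3] = -10
(x ⊛ y)[4] = -1
(x ⊛ y)[5] = -11

x ⊛ y = [-10, -4, -9, -10, -1, -11]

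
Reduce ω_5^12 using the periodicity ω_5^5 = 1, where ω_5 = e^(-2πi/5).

Since ω_5^5 = 1, powers reduce modulo 5.
12 mod 5 = 2
So ω_5^12 = ω_5^2 = e^(-2πi·2/5)

ω_5^12 = ω_5^2 = -0.8090-0.5878i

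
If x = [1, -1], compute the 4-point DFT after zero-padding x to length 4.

Original 2-point DFT: [0, 2]
Zero-padded 4-point DFT provides frequency interpolation.

DFT_4([x, 0, ...]) = [0, 1+1i, 2, 1-1i]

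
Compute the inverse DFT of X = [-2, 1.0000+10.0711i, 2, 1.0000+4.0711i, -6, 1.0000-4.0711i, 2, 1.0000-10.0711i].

x[n] = (1/8) Σ(k=0 to 7) X[k] · e^(2πikn/8)

Computing each x[n]:
x[0] = 0
x[1] = -2
x[2] = -3
x[3] = -2
x[4] = -1
x[5] = 3
x[6] = 0
x[7] = 3

x = [0, -2, -3, -2, -1, 3, 0, 3]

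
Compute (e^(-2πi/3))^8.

Since ω_3^3 = 1, powers reduce modulo 3.
8 mod 3 = 2
So ω_3^8 = ω_3^2 = e^(-2πi·2/3)

ω_3^8 = ω_3^2 = -0.5000+0.8660i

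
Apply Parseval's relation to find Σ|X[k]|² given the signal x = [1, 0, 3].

Parseval: Σ|x[n]|² = (1/N)Σ|X[k]|², so Σ|X[k]|² = N·Σ|x[n]|² = 3·10.0000

Σ|X[k]|² = N·Σ|x[n]|² = 3·10.0000 = 30.0000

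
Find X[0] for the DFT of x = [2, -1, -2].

X[0] = Σ(n=0 to 2) x[n] · ω_3^0 = Σ x[n]
= (2) + (-1) + (-2)

X[0] = -1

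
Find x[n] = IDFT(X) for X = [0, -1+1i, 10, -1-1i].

x[n] = (1/4) Σ(k=0 to 3) X[k] · e^(2πikn/4)

Computing each x[n]:
x[0] = 2
x[1] = -3
x[2] = 3
x[3] = -2

x = [2, -3, 3, -2]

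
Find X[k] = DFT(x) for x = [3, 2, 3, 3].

X[k] = Σ(n=0 to 3) x[n] · ω_4^(nk)
where ω_4 = e^(-2πi/4)

Computing each X[k]:
X[0] = 11
X[1] = 1i
X[2] = 1
X[3] = -1i

X = [11, 1i, 1, -1i]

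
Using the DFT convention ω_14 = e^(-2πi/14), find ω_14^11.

ω_14^11 = e^(-2πi·11/14)
= cos(-2π·11/14) + i·sin(-2π·11/14)
= cos(-22π/14) + i·sin(-22π/14)

ω_14^11 = cos(-22π/14) + i·sin(-22π/14) = 0.2225+0.9749i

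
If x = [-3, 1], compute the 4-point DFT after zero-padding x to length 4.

Original 2-point DFT: [-2, -4]
Zero-padded 4-point DFT provides frequency interpolation.

DFT_4([x, 0, ...]) = [-2, -3-1i, -4, -3+1i]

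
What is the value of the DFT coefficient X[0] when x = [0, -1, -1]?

X[0] = Σ(n=0 to 2) x[n] · ω_3^0 = Σ x[n]
= (0) + (-1) + (-1)

X[0] = -2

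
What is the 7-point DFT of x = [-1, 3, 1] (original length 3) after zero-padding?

Original 3-point DFT: [3, -3.0000-1.7321i, -3.0000+1.7321i]
Zero-padded 7-point DFT provides frequency interpolation.

DFT_7([x, 0, ...]) = [3, 0.6479-3.3204i, -2.5685-2.4909i, -3.0794-0.5198i, -3.0794+0.5198i, -2.5685+2.4909i, 0.6479+3.3204i]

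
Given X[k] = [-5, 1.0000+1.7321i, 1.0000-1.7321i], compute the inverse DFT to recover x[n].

x[n] = (1/3) Σ(k=0 to 2) X[k] · e^(2πikn/3)

Computing each x[n]:
x[0] = -1
x[1] = -3
x[2] = -1

x = [-1, -3, -1]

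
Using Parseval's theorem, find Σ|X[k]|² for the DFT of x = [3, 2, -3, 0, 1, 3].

Parseval: Σ|x[n]|² = (1/N)Σ|X[k]|², so Σ|X[k]|² = N·Σ|x[n]|² = 6·32.0000

Σ|X[k]|² = N·Σ|x[n]|² = 6·32.0000 = 192.0000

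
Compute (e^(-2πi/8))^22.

Since ω_8^8 = 1, powers reduce modulo 8.
22 mod 8 = 6
So ω_8^22 = ω_8^6 = e^(-2πi·6/8)

ω_8^22 = ω_8^6 = 1i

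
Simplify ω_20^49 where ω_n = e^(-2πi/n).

Since ω_20^20 = 1, powers reduce modulo 20.
49 mod 20 = 9
So ω_20^49 = ω_20^9 = e^(-2πi·9/20)

ω_20^49 = ω_20^9 = -0.9511-0.3090i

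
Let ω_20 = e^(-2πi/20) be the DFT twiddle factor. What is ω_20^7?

ω_20^7 = e^(-2πi·7/20)
= cos(-2π·7/20) + i·sin(-2π·7/20)
= cos(-14π/20) + i·sin(-14π/20)

ω_20^7 = cos(-14π/20) + i·sin(-14π/20) = -0.5878-0.8090i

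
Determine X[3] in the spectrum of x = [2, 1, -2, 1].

X[3] = Σ(n=0 to 3) x[n] · ω_4^(3n) where ω_4 = e^(-2πi/4)
= (2)·ω_4^0 + (1)·ω_4^3 + (-2)·ω_4^6 + (1)·ω_4^9

X[3] = 4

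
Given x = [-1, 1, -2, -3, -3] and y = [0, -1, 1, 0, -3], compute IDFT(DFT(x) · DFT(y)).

(x ⊛ y)[n] = Σ(m=0 to 4) x[m] · y[(n-m) mod 5]

Computing each output sample:
(x ⊛ y)[0] = -3
(x ⊛ y)[1] = 4
(x ⊛ y)[2] = 7
(x ⊛ y)[3] = 12
(x ⊛ y)[4] = 4

x ⊛ y = [-3, 4, 7, 12, 4]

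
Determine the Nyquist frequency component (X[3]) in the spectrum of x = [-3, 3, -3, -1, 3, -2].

X[3] = Σ(n=0 to 5) x[n] · ω_6^(3n) where ω_6 = e^(-2πi/6)
= (-3)·ω_6^0 + (3)·ω_6^3 + (-3)·ω_6^6 + (-1)·ω_6^9 + (3)·ω_6^12 + (-2)·ω_6^15

X[3] = -3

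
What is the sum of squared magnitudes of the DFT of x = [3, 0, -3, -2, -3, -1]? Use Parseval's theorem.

Parseval: Σ|x[n]|² = (1/N)Σ|X[k]|², so Σ|X[k]|² = N·Σ|x[n]|² = 6·32.0000

Σ|X[k]|² = N·Σ|x[n]|² = 6·32.0000 = 192.0000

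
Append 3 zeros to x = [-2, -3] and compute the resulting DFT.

Original 2-point DFT: [-5, 1]
Zero-padded 5-point DFT provides frequency interpolation.

DFT_5([x, 0, ...]) = [-5, -2.9271+2.8532i, 0.4271+1.7634i, 0.4271-1.7634i, -2.9271-2.8532i]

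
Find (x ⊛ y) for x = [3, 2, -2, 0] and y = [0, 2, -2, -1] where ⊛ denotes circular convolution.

(x ⊛ y)[n] = Σ(m=0 to 3) x[m] · y[(n-m) mod 4]

Computing each output sample:
(x ⊛ y)[0] = 2
(x ⊛ y)[1] = 8
(x ⊛ y)[2] = -2
(x ⊛ y)[3] = -11

x ⊛ y = [2, 8, -2, -11]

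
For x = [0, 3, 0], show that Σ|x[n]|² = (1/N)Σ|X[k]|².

Time domain:
Σ|x[n]|² = |0|² + |3|² + |0|² = 9.0000

Frequency domain:
(1/3)Σ|X[k]|² = (1/3)(|3|² + |-1.5000-2.5981i|² + |-1.5000+2.5981i|²) = (1/3)·27.0000 = 9.0000

Both sides agree, confirming Parseval's theorem.

Σ|x[n]|² = (1/N)Σ|X[k]|² = 9.0000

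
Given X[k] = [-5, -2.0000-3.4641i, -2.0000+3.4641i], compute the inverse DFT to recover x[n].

x[n] = (1/3) Σ(k=0 to 2) X[k] · e^(2πikn/3)

Computing each x[n]:
x[0] = -3
x[1] = 1
x[2] = -3

x = [-3, 1, -3]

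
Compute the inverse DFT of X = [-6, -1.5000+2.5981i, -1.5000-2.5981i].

x[n] = (1/3) Σ(k=0 to 2) X[k] · e^(2πikn/3)

Computing each x[n]:
x[0] = -3
x[1] = -3
x[2] = 0

x = [-3, -3, 0]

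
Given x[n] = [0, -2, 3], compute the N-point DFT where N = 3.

X[k] = Σ(n=0 to 2) x[n] · ω_3^(nk)
where ω_3 = e^(-2πi/3)

Computing each X[k]:
X[0] = 1
X[1] = -0.5000+4.3301i
X[2] = -0.5000-4.3301i

X = [1, -0.5000+4.3301i, -0.5000-4.3301i]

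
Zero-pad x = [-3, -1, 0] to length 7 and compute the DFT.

Original 3-point DFT: [-4, -2.5000+0.8660i, -2.5000-0.8660i]
Zero-padded 7-point DFT provides frequency interpolation.

DFT_7([x, 0, ...]) = [-4, -3.6235+0.7818i, -2.7775+0.9749i, -2.0990+0.4339i, -2.0990-0.4339i, -2.7775-0.9749i, -3.6235-0.7818i]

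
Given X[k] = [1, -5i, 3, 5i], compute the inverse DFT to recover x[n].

x[n] = (1/4) Σ(k=0 to 3) X[k] · e^(2πikn/4)

Computing each x[n]:
x[0] = 1
x[1] = 2
x[2] = 1
x[3] = -3

x = [1, 2, 1, -3]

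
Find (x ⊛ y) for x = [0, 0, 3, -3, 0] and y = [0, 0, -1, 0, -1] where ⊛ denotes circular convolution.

(x ⊛ y)[n] = Σ(m=0 to 4) x[m] · y[(n-m) mod 5]

Computing each output sample:
(x ⊛ y)[0] = 3
(x ⊛ y)[1] = -3
(x ⊛ y)[2] = 3
(x ⊛ y)[3] = 0
(x ⊛ y)[4] = -3

x ⊛ y = [3, -3, 3, 0, -3]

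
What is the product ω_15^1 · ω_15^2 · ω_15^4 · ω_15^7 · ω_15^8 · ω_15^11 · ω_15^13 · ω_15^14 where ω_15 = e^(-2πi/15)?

The primitive 15th roots of unity are ω_15^k for k coprime to 15: k ∈ {1, 2, 4, 7, 8, 11, 13, 14}
Their product equals the constant term of the cyclotomic polynomial Φ_15(x) up to sign.
For n ≥ 3, the product of all primitive nth roots of unity is 1. (For n=1 it is 1; for n=2 it is -1.)

1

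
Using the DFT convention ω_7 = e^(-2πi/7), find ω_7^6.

ω_7^6 = e^(-2πi·6/7)
= cos(-2π·6/7) + i·sin(-2π·6/7)
= cos(-12π/7) + i·sin(-12π/7)

ω_7^6 = cos(-12π/7) + i·sin(-12π/7) = 0.6235+0.7818i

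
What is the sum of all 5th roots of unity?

Sum of all nth roots of unity equals 0 for n > 1 (geometric series with r ≠ 1).

0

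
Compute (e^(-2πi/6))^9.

Since ω_6^6 = 1, powers reduce modulo 6.
9 mod 6 = 3
So ω_6^9 = ω_6^3 = e^(-2πi·3/6)

ω_6^9 = ω_6^3 = -1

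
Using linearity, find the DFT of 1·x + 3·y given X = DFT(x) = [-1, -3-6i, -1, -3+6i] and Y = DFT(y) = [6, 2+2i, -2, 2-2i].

By linearity: DFT(1x + 3y) = 1·DFT(x) + 3·DFT(y)
= 1·[-1, -3-6i, -1, -3+6i] + 3·[6, 2+2i, -2, 2-2i]

Computing element-wise:
Z[0] = 1·(-1) + 3·(6) = 17
Z[1] = 1·(-3-6i) + 3·(2+2i) = 3
Z[2] = 1·(-1) + 3·(-2) = -7
Z[3] = 1·(-3+6i) + 3·(2-2i) = 3

DFT(1x + 3y) = 1·X + 3·Y = [17, 3, -7, 3]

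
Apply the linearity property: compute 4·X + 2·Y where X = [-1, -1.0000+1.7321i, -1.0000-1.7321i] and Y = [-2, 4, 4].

By linearity: DFT(4x + 2y) = 4·DFT(x) + 2·DFT(y)
= 4·[-1, -1.0000+1.7321i, -1.0000-1.7321i] + 2·[-2, 4, 4]

Computing element-wise:
Z[0] = 4·(-1) + 2·(-2) = -8
Z[1] = 4·(-1.0000+1.7321i) + 2·(4) = 4.0000+6.9284i
Z[2] = 4·(-1.0000-1.7321i) + 2·(4) = 4.0000-6.9284i

DFT(4x + 2y) = 4·X + 2·Y = [-8, 4.0000+6.9284i, 4.0000-6.9284i]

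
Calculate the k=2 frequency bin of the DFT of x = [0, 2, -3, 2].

X[2] = Σ(n=0 to 3) x[n] · ω_4^(2n) where ω_4 = e^(-2πi/4)
= (0)·ω_4^0 + (2)·ω_4^2 + (-3)·ω_4^4 + (2)·ω_4^6

X[2] = -7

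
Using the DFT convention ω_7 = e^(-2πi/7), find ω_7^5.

ω_7^5 = e^(-2πi·5/7)
= cos(-2π·5/7) + i·sin(-2π·5/7)
= cos(-10π/7) + i·sin(-10π/7)

ω_7^5 = cos(-10π/7) + i·sin(-10π/7) = -0.2225+0.9749i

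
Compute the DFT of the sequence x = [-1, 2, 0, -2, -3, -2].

X[k] = Σ(n=0 to 5) x[n] · ω_6^(nk)
where ω_6 = e^(-2πi/6)

Computing each X[k]:
X[0] = -6
X[1] = 2.5000-6.0622i
X[2] = -1.5000-0.8660i
X[3] = -2
X[4] = -1.5000+0.8660i
X[5] = 2.5000+6.0622i

X = [-6, 2.5000-6.0622i, -1.5000-0.8660i, -2, -1.5000+0.8660i, 2.5000+6.0622i]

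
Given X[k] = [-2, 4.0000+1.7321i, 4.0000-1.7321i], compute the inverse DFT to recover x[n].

x[n] = (1/3) Σ(k=0 to 2) X[k] · e^(2πikn/3)

Computing each x[n]:
x[0] = 2
x[1] = -3
x[2] = -1

x = [2, -3, -1]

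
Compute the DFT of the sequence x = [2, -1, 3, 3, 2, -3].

X[k] = Σ(n=0 to 5) x[n] · ω_6^(nk)
where ω_6 = e^(-2πi/6)

Computing each X[k]:
X[0] = 6
X[1] = -5.5000-2.5981i
X[2] = 4.5000-0.8660i
X[3] = 8
X[4] = 4.5000+0.8660i
X[5] = -5.5000+2.5981i

X = [6, -5.5000-2.5981i, 4.5000-0.8660i, 8, 4.5000+0.8660i, -5.5000+2.5981i]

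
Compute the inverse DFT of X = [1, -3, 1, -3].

x[n] = (1/4) Σ(k=0 to 3) X[k] · e^(2πikn/4)

Computing each x[n]:
x[0] = -1
x[1] = 0
x[2] = 2
x[3] = 0

x = [-1, 0, 2, 0]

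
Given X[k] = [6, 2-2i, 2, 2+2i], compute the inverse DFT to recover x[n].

x[n] = (1/4) Σ(k=0 to 3) X[k] · e^(2πikn/4)

Computing each x[n]:
x[0] = 3
x[1] = 2
x[2] = 1
x[3] = 0

x = [3, 2, 1, 0]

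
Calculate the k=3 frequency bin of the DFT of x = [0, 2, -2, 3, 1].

X[3] = Σ(n=0 to 4) x[n] · ω_5^(3n) where ω_5 = e^(-2πi/5)
= (0)·ω_5^0 + (2)·ω_5^3 + (-2)·ω_5^6 + (3)·ω_5^9 + (1)·ω_5^12

X[3] = -2.1180+5.3431i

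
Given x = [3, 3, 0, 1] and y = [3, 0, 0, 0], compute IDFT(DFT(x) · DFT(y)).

(x ⊛ y)[n] = Σ(m=0 to 3) x[m] · y[(n-m) mod 4]

Computing each output sample:
(x ⊛ y)[0] = 9
(x ⊛ y)[1] = 9
(x ⊛ y)[2] = 0
(x ⊛ y)[3] = 3

x ⊛ y = [9, 9, 0, 3]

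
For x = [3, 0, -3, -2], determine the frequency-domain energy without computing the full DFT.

Parseval: Σ|x[n]|² = (1/N)Σ|X[k]|², so Σ|X[k]|² = N·Σ|x[n]|² = 4·22.0000

Σ|X[k]|² = N·Σ|x[n]|² = 4·22.0000 = 88.0000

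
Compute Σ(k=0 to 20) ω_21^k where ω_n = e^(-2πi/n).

Sum of all nth roots of unity equals 0 for n > 1 (geometric series with r ≠ 1).

0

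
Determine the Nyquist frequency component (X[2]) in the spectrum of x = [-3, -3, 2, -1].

X[2] = Σ(n=0 to 3) x[n] · ω_4^(2n) where ω_4 = e^(-2πi/4)
= (-3)·ω_4^0 + (-3)·ω_4^2 + (2)·ω_4^4 + (-1)·ω_4^6

X[2] = 3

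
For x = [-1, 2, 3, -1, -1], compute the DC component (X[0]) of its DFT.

X[0] = Σ(n=0 to 4) x[n] · ω_5^0 = Σ x[n]
= (-1) + (2) + (3) + (-1) + (-1)

X[0] = 2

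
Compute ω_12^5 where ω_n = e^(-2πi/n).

ω_12^5 = e^(-2πi·5/12)
= cos(-2π·5/12) + i·sin(-2π·5/12)
= cos(-10π/12) + i·sin(-10π/12)

ω_12^5 = cos(-10π/12) + i·sin(-10π/12) = -0.8660-0.5000i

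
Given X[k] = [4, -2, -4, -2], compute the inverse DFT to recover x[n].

x[n] = (1/4) Σ(k=0 to 3) X[k] · e^(2πikn/4)

Computing each x[n]:
x[0] = -1
x[1] = 2
x[2] = 1
x[3] = 2

x = [-1, 2, 1, 2]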